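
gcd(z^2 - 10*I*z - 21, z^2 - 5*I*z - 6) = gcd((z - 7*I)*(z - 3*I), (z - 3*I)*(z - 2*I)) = z - 3*I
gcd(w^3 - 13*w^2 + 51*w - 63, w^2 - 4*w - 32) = 1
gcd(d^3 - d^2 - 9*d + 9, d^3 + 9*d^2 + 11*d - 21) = d^2 + 2*d - 3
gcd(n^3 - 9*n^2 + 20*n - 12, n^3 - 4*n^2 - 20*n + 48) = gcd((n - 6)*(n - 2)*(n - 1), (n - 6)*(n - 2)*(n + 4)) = n^2 - 8*n + 12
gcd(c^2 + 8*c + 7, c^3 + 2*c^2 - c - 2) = c + 1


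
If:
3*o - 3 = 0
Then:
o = 1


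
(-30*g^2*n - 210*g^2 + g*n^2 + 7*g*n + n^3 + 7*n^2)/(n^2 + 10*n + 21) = (-30*g^2 + g*n + n^2)/(n + 3)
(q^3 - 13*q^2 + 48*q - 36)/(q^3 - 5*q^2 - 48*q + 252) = (q - 1)/(q + 7)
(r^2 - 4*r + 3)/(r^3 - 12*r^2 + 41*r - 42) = (r - 1)/(r^2 - 9*r + 14)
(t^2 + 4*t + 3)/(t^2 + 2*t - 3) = (t + 1)/(t - 1)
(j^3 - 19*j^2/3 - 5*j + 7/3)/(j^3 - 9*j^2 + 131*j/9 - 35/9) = 3*(j + 1)/(3*j - 5)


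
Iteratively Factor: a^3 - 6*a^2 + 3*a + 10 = (a + 1)*(a^2 - 7*a + 10) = (a - 5)*(a + 1)*(a - 2)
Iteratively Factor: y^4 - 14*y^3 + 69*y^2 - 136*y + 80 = (y - 1)*(y^3 - 13*y^2 + 56*y - 80) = (y - 4)*(y - 1)*(y^2 - 9*y + 20) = (y - 5)*(y - 4)*(y - 1)*(y - 4)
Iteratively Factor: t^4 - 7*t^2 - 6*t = (t)*(t^3 - 7*t - 6) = t*(t - 3)*(t^2 + 3*t + 2) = t*(t - 3)*(t + 2)*(t + 1)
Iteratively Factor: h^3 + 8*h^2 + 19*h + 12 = (h + 3)*(h^2 + 5*h + 4) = (h + 1)*(h + 3)*(h + 4)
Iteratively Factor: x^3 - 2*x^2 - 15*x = (x)*(x^2 - 2*x - 15) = x*(x + 3)*(x - 5)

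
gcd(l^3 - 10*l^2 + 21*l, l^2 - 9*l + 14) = l - 7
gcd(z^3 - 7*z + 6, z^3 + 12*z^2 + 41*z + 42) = z + 3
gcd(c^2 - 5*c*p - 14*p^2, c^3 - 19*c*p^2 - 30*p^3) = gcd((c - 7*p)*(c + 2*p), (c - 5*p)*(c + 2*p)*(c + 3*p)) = c + 2*p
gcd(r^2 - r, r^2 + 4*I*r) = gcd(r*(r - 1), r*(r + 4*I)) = r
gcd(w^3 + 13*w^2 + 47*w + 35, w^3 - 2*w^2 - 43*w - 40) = w^2 + 6*w + 5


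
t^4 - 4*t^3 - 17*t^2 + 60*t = t*(t - 5)*(t - 3)*(t + 4)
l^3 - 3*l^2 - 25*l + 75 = (l - 5)*(l - 3)*(l + 5)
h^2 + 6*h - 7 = (h - 1)*(h + 7)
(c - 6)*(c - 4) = c^2 - 10*c + 24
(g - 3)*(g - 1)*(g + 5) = g^3 + g^2 - 17*g + 15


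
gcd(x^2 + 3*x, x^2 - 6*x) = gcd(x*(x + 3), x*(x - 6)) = x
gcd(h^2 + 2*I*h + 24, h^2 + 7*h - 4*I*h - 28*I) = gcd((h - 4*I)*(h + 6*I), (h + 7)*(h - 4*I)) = h - 4*I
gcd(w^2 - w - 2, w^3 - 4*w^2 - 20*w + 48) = w - 2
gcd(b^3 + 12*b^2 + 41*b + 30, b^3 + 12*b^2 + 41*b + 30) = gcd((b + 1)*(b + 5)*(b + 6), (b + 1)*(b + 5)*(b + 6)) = b^3 + 12*b^2 + 41*b + 30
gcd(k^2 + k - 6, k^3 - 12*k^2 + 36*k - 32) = k - 2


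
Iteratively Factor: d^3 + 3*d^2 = (d)*(d^2 + 3*d) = d^2*(d + 3)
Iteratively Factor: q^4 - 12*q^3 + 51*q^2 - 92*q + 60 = (q - 2)*(q^3 - 10*q^2 + 31*q - 30) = (q - 5)*(q - 2)*(q^2 - 5*q + 6) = (q - 5)*(q - 2)^2*(q - 3)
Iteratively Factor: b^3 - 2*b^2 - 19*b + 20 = (b - 1)*(b^2 - b - 20) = (b - 5)*(b - 1)*(b + 4)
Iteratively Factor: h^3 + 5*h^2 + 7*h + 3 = (h + 1)*(h^2 + 4*h + 3) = (h + 1)^2*(h + 3)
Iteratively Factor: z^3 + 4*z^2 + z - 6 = (z + 2)*(z^2 + 2*z - 3) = (z + 2)*(z + 3)*(z - 1)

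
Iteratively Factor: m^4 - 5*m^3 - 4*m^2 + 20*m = (m - 2)*(m^3 - 3*m^2 - 10*m) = (m - 2)*(m + 2)*(m^2 - 5*m) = (m - 5)*(m - 2)*(m + 2)*(m)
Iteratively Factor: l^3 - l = (l + 1)*(l^2 - l) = (l - 1)*(l + 1)*(l)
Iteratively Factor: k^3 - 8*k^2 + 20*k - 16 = (k - 2)*(k^2 - 6*k + 8) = (k - 4)*(k - 2)*(k - 2)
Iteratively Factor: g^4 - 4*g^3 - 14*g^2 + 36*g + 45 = (g + 3)*(g^3 - 7*g^2 + 7*g + 15) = (g + 1)*(g + 3)*(g^2 - 8*g + 15) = (g - 5)*(g + 1)*(g + 3)*(g - 3)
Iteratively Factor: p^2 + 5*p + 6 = (p + 3)*(p + 2)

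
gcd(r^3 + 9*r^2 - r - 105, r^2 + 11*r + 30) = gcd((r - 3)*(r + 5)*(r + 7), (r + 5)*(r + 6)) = r + 5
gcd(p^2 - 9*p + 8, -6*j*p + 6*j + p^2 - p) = p - 1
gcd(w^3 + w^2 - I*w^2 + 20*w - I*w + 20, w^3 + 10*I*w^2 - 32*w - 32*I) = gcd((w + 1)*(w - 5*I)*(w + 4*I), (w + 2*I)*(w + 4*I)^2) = w + 4*I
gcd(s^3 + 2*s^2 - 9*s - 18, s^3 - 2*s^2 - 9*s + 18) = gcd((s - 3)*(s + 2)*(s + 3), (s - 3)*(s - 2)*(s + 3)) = s^2 - 9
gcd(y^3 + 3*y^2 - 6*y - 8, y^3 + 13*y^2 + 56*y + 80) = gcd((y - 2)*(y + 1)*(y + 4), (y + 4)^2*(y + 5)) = y + 4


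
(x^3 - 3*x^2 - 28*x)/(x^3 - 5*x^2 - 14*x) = (x + 4)/(x + 2)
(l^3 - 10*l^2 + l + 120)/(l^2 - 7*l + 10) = (l^2 - 5*l - 24)/(l - 2)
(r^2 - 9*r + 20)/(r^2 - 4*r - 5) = (r - 4)/(r + 1)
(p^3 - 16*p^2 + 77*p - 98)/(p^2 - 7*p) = p - 9 + 14/p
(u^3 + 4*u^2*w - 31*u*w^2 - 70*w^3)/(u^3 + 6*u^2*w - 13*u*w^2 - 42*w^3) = (u - 5*w)/(u - 3*w)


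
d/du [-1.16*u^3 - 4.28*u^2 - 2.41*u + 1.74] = -3.48*u^2 - 8.56*u - 2.41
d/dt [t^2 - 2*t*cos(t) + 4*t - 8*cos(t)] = 2*t*sin(t) + 2*t + 8*sin(t) - 2*cos(t) + 4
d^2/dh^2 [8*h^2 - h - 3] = 16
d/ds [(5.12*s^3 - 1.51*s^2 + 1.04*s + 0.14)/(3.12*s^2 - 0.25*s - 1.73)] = (15.9744*s^4 - 2.56*s^3 - 29.4401*s^2 + 4.351*s - 1.7642)/(9.7344*s^4 - 1.56*s^3 - 10.7327*s^2 + 0.865*s + 2.9929)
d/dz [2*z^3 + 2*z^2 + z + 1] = 6*z^2 + 4*z + 1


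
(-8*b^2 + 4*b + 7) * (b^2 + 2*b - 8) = -8*b^4 - 12*b^3 + 79*b^2 - 18*b - 56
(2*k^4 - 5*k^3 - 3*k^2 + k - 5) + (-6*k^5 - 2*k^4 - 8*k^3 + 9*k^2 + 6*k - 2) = -6*k^5 - 13*k^3 + 6*k^2 + 7*k - 7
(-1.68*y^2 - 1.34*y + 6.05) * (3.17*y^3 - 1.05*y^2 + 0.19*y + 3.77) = -5.3256*y^5 - 2.4838*y^4 + 20.2663*y^3 - 12.9407*y^2 - 3.9023*y + 22.8085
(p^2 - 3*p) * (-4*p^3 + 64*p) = -4*p^5 + 12*p^4 + 64*p^3 - 192*p^2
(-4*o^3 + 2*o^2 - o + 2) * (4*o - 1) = -16*o^4 + 12*o^3 - 6*o^2 + 9*o - 2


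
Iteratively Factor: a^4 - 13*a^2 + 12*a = (a)*(a^3 - 13*a + 12) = a*(a - 1)*(a^2 + a - 12) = a*(a - 3)*(a - 1)*(a + 4)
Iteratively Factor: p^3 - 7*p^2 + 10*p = (p - 5)*(p^2 - 2*p) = (p - 5)*(p - 2)*(p)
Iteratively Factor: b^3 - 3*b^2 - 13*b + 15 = (b + 3)*(b^2 - 6*b + 5) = (b - 1)*(b + 3)*(b - 5)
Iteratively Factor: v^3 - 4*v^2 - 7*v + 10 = (v - 5)*(v^2 + v - 2) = (v - 5)*(v + 2)*(v - 1)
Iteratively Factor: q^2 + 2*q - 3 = (q - 1)*(q + 3)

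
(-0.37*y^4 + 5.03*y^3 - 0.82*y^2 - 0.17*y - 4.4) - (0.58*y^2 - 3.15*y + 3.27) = -0.37*y^4 + 5.03*y^3 - 1.4*y^2 + 2.98*y - 7.67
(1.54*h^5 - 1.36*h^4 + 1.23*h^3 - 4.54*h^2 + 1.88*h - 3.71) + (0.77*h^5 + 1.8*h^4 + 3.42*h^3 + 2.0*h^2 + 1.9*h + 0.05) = 2.31*h^5 + 0.44*h^4 + 4.65*h^3 - 2.54*h^2 + 3.78*h - 3.66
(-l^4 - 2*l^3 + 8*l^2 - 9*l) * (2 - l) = l^5 - 12*l^3 + 25*l^2 - 18*l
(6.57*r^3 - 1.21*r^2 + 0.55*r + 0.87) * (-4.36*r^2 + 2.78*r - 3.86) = -28.6452*r^5 + 23.5402*r^4 - 31.122*r^3 + 2.4064*r^2 + 0.295599999999999*r - 3.3582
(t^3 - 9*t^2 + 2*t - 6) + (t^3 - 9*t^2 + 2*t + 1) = 2*t^3 - 18*t^2 + 4*t - 5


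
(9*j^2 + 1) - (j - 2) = 9*j^2 - j + 3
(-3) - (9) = -12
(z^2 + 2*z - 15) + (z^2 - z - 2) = 2*z^2 + z - 17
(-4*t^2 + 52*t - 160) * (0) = 0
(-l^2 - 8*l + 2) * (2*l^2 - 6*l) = -2*l^4 - 10*l^3 + 52*l^2 - 12*l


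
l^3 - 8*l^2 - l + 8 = (l - 8)*(l - 1)*(l + 1)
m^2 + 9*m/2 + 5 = (m + 2)*(m + 5/2)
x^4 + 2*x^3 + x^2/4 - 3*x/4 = x*(x - 1/2)*(x + 1)*(x + 3/2)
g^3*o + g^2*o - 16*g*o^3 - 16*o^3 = (g - 4*o)*(g + 4*o)*(g*o + o)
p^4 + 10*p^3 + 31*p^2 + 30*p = p*(p + 2)*(p + 3)*(p + 5)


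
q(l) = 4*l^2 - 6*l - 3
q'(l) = 8*l - 6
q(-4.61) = 109.67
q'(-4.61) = -42.88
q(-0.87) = 5.25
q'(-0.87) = -12.96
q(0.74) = -5.25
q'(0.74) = -0.08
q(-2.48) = 36.48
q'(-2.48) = -25.84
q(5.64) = 90.40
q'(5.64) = 39.12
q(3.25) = 19.75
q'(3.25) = 20.00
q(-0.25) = -1.25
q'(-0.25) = -8.00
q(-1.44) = 13.93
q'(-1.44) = -17.52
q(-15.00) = 987.00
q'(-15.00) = -126.00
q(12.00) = 501.00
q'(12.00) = 90.00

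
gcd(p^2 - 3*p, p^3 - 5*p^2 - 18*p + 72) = p - 3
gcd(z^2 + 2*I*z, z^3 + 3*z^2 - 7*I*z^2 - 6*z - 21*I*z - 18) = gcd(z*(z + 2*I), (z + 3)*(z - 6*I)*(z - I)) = 1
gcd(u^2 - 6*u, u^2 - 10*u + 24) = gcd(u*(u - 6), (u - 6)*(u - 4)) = u - 6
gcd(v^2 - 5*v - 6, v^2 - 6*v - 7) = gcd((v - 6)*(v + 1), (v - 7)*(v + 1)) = v + 1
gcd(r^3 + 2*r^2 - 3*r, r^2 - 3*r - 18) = r + 3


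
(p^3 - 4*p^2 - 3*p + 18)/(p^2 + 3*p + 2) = (p^2 - 6*p + 9)/(p + 1)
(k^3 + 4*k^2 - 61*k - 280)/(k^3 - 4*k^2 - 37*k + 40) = (k + 7)/(k - 1)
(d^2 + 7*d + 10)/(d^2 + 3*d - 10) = (d + 2)/(d - 2)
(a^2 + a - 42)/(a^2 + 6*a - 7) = (a - 6)/(a - 1)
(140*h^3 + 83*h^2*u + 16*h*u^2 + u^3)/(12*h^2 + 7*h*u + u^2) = (35*h^2 + 12*h*u + u^2)/(3*h + u)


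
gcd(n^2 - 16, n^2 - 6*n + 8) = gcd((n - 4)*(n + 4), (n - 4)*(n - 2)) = n - 4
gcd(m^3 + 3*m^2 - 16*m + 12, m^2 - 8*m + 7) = m - 1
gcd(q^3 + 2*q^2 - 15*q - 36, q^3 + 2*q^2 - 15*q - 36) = q^3 + 2*q^2 - 15*q - 36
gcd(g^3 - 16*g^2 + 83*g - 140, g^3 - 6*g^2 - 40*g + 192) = g - 4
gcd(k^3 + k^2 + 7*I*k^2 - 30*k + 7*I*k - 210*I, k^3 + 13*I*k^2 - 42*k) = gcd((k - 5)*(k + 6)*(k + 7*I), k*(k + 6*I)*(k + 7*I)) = k + 7*I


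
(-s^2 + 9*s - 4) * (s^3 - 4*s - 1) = -s^5 + 9*s^4 - 35*s^2 + 7*s + 4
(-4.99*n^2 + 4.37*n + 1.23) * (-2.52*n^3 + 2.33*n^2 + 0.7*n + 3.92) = 12.5748*n^5 - 22.6391*n^4 + 3.5895*n^3 - 13.6359*n^2 + 17.9914*n + 4.8216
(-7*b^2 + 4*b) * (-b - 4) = 7*b^3 + 24*b^2 - 16*b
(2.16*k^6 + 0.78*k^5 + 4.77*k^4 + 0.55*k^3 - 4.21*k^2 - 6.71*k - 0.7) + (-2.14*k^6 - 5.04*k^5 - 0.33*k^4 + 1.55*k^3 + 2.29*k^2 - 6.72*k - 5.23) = 0.02*k^6 - 4.26*k^5 + 4.44*k^4 + 2.1*k^3 - 1.92*k^2 - 13.43*k - 5.93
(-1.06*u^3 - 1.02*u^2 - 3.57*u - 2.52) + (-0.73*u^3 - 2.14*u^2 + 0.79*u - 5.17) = -1.79*u^3 - 3.16*u^2 - 2.78*u - 7.69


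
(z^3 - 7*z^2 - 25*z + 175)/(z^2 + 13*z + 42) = (z^3 - 7*z^2 - 25*z + 175)/(z^2 + 13*z + 42)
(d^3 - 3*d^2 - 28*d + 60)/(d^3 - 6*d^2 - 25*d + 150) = (d - 2)/(d - 5)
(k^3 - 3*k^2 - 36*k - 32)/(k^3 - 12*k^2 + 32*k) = (k^2 + 5*k + 4)/(k*(k - 4))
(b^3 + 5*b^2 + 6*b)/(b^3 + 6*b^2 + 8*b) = (b + 3)/(b + 4)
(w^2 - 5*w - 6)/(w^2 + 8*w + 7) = (w - 6)/(w + 7)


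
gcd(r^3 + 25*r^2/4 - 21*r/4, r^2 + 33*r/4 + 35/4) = r + 7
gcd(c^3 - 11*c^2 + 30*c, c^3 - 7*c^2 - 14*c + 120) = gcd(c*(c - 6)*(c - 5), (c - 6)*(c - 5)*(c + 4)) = c^2 - 11*c + 30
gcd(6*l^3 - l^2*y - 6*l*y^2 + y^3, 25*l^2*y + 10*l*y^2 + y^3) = 1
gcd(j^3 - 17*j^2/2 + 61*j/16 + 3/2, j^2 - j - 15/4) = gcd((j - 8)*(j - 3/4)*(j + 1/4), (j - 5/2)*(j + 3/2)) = 1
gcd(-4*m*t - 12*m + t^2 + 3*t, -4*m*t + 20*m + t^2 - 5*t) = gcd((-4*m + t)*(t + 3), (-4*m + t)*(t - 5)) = -4*m + t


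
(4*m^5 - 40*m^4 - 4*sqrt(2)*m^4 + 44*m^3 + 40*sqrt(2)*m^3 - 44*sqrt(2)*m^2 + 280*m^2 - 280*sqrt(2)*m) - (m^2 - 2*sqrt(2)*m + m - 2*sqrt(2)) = 4*m^5 - 40*m^4 - 4*sqrt(2)*m^4 + 44*m^3 + 40*sqrt(2)*m^3 - 44*sqrt(2)*m^2 + 279*m^2 - 278*sqrt(2)*m - m + 2*sqrt(2)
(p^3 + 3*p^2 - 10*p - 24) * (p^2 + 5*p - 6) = p^5 + 8*p^4 - p^3 - 92*p^2 - 60*p + 144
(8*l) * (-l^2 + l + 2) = -8*l^3 + 8*l^2 + 16*l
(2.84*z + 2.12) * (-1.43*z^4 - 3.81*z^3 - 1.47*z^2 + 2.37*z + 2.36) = -4.0612*z^5 - 13.852*z^4 - 12.252*z^3 + 3.6144*z^2 + 11.7268*z + 5.0032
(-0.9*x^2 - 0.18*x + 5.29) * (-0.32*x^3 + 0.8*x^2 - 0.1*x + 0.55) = 0.288*x^5 - 0.6624*x^4 - 1.7468*x^3 + 3.755*x^2 - 0.628*x + 2.9095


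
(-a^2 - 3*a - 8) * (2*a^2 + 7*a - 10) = -2*a^4 - 13*a^3 - 27*a^2 - 26*a + 80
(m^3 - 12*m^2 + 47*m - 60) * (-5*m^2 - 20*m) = -5*m^5 + 40*m^4 + 5*m^3 - 640*m^2 + 1200*m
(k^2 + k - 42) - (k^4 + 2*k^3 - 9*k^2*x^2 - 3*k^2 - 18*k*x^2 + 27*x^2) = -k^4 - 2*k^3 + 9*k^2*x^2 + 4*k^2 + 18*k*x^2 + k - 27*x^2 - 42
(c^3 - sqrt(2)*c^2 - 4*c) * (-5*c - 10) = -5*c^4 - 10*c^3 + 5*sqrt(2)*c^3 + 10*sqrt(2)*c^2 + 20*c^2 + 40*c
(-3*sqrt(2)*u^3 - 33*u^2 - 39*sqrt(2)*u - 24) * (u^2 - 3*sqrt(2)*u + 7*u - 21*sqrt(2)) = -3*sqrt(2)*u^5 - 21*sqrt(2)*u^4 - 15*u^4 - 105*u^3 + 60*sqrt(2)*u^3 + 210*u^2 + 420*sqrt(2)*u^2 + 72*sqrt(2)*u + 1470*u + 504*sqrt(2)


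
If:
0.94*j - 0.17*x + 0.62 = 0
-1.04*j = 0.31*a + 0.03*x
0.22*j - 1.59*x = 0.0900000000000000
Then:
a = 2.32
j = -0.69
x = -0.15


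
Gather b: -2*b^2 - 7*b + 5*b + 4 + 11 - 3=-2*b^2 - 2*b + 12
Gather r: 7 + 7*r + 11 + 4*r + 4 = 11*r + 22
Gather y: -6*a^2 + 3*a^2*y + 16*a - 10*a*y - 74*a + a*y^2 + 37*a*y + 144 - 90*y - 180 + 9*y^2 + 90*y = -6*a^2 - 58*a + y^2*(a + 9) + y*(3*a^2 + 27*a) - 36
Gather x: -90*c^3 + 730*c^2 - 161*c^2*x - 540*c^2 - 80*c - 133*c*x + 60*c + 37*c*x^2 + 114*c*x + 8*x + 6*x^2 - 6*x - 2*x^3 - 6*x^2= -90*c^3 + 190*c^2 + 37*c*x^2 - 20*c - 2*x^3 + x*(-161*c^2 - 19*c + 2)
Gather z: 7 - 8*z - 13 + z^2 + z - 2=z^2 - 7*z - 8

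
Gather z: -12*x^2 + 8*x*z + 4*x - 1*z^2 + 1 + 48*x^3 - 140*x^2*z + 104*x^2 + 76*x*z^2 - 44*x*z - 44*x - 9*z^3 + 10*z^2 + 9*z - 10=48*x^3 + 92*x^2 - 40*x - 9*z^3 + z^2*(76*x + 9) + z*(-140*x^2 - 36*x + 9) - 9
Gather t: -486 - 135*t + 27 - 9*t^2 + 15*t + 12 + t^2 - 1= -8*t^2 - 120*t - 448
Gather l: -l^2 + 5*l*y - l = -l^2 + l*(5*y - 1)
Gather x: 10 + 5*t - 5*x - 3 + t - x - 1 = 6*t - 6*x + 6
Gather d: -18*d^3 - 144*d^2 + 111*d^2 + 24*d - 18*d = -18*d^3 - 33*d^2 + 6*d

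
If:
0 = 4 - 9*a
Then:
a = 4/9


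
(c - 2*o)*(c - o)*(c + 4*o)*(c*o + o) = c^4*o + c^3*o^2 + c^3*o - 10*c^2*o^3 + c^2*o^2 + 8*c*o^4 - 10*c*o^3 + 8*o^4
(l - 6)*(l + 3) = l^2 - 3*l - 18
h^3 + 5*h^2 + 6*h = h*(h + 2)*(h + 3)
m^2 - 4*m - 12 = (m - 6)*(m + 2)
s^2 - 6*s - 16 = (s - 8)*(s + 2)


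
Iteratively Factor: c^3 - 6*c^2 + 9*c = (c - 3)*(c^2 - 3*c) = c*(c - 3)*(c - 3)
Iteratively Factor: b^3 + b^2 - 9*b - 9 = (b - 3)*(b^2 + 4*b + 3) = (b - 3)*(b + 3)*(b + 1)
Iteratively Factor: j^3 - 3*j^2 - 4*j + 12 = (j + 2)*(j^2 - 5*j + 6) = (j - 2)*(j + 2)*(j - 3)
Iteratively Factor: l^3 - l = (l + 1)*(l^2 - l) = (l - 1)*(l + 1)*(l)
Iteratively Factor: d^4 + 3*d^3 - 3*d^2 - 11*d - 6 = (d + 3)*(d^3 - 3*d - 2) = (d + 1)*(d + 3)*(d^2 - d - 2) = (d - 2)*(d + 1)*(d + 3)*(d + 1)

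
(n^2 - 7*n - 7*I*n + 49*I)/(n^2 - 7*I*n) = (n - 7)/n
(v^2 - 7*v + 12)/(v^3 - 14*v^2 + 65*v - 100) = (v - 3)/(v^2 - 10*v + 25)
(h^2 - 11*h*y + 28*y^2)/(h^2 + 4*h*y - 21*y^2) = (h^2 - 11*h*y + 28*y^2)/(h^2 + 4*h*y - 21*y^2)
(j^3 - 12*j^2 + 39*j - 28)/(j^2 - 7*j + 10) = (j^3 - 12*j^2 + 39*j - 28)/(j^2 - 7*j + 10)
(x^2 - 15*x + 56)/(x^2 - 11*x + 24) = (x - 7)/(x - 3)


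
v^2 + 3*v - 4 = (v - 1)*(v + 4)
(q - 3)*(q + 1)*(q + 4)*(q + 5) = q^4 + 7*q^3 - q^2 - 67*q - 60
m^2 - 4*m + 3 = (m - 3)*(m - 1)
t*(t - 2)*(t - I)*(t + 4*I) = t^4 - 2*t^3 + 3*I*t^3 + 4*t^2 - 6*I*t^2 - 8*t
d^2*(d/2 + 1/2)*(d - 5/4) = d^4/2 - d^3/8 - 5*d^2/8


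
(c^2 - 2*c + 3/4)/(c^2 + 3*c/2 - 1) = (c - 3/2)/(c + 2)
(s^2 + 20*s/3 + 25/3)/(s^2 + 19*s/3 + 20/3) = (3*s + 5)/(3*s + 4)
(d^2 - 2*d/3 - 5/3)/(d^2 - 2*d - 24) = (-3*d^2 + 2*d + 5)/(3*(-d^2 + 2*d + 24))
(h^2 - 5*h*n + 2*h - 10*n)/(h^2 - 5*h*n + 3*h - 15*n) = (h + 2)/(h + 3)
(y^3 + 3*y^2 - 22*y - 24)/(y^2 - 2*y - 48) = (y^2 - 3*y - 4)/(y - 8)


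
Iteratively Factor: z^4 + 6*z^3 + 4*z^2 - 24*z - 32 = (z - 2)*(z^3 + 8*z^2 + 20*z + 16) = (z - 2)*(z + 2)*(z^2 + 6*z + 8) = (z - 2)*(z + 2)*(z + 4)*(z + 2)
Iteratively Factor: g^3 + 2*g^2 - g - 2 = (g + 2)*(g^2 - 1) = (g - 1)*(g + 2)*(g + 1)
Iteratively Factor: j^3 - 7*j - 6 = (j + 1)*(j^2 - j - 6) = (j - 3)*(j + 1)*(j + 2)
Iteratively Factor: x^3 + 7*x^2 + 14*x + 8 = (x + 2)*(x^2 + 5*x + 4) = (x + 2)*(x + 4)*(x + 1)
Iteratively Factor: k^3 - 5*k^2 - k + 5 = (k - 5)*(k^2 - 1) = (k - 5)*(k - 1)*(k + 1)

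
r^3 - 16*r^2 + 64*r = r*(r - 8)^2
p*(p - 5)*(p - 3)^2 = p^4 - 11*p^3 + 39*p^2 - 45*p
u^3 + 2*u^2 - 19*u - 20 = (u - 4)*(u + 1)*(u + 5)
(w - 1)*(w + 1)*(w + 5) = w^3 + 5*w^2 - w - 5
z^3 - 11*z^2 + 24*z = z*(z - 8)*(z - 3)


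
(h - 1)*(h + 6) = h^2 + 5*h - 6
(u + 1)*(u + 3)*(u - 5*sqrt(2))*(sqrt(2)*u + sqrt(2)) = sqrt(2)*u^4 - 10*u^3 + 5*sqrt(2)*u^3 - 50*u^2 + 7*sqrt(2)*u^2 - 70*u + 3*sqrt(2)*u - 30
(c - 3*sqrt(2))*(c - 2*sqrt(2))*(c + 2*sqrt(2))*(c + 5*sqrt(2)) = c^4 + 2*sqrt(2)*c^3 - 38*c^2 - 16*sqrt(2)*c + 240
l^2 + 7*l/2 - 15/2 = (l - 3/2)*(l + 5)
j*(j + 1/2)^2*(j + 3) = j^4 + 4*j^3 + 13*j^2/4 + 3*j/4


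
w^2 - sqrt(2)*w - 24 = (w - 4*sqrt(2))*(w + 3*sqrt(2))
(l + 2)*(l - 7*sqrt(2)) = l^2 - 7*sqrt(2)*l + 2*l - 14*sqrt(2)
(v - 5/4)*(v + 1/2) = v^2 - 3*v/4 - 5/8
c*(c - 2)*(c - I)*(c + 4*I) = c^4 - 2*c^3 + 3*I*c^3 + 4*c^2 - 6*I*c^2 - 8*c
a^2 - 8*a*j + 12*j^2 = (a - 6*j)*(a - 2*j)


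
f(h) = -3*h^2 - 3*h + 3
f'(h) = -6*h - 3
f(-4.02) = -33.42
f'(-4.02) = 21.12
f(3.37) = -41.18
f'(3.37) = -23.22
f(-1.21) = 2.24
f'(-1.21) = 4.26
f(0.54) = 0.51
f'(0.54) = -6.24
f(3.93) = -55.12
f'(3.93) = -26.58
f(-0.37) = 3.70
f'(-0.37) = -0.78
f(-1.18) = 2.36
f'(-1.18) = 4.08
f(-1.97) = -2.73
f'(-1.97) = 8.82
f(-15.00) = -627.00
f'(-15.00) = 87.00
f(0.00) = 3.00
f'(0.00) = -3.00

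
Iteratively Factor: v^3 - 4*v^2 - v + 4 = (v + 1)*(v^2 - 5*v + 4) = (v - 4)*(v + 1)*(v - 1)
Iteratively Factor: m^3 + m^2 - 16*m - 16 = (m + 1)*(m^2 - 16) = (m + 1)*(m + 4)*(m - 4)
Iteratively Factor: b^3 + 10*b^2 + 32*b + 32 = (b + 4)*(b^2 + 6*b + 8) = (b + 4)^2*(b + 2)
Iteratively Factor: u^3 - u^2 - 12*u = (u)*(u^2 - u - 12) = u*(u + 3)*(u - 4)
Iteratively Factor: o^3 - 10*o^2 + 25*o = (o)*(o^2 - 10*o + 25) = o*(o - 5)*(o - 5)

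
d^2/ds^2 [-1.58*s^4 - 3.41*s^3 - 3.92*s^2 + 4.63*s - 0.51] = -18.96*s^2 - 20.46*s - 7.84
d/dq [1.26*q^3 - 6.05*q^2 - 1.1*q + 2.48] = 3.78*q^2 - 12.1*q - 1.1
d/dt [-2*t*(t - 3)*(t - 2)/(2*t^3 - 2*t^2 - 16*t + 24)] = 2*(-2*t^2 + 6*t - 9)/(t^4 + 2*t^3 - 11*t^2 - 12*t + 36)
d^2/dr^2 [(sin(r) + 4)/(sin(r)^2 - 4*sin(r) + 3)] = (-sin(r)^4 - 21*sin(r)^3 + 47*sin(r)^2 + 43*sin(r) - 128)/((sin(r) - 3)^3*(sin(r) - 1)^2)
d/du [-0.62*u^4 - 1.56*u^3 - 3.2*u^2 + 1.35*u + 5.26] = -2.48*u^3 - 4.68*u^2 - 6.4*u + 1.35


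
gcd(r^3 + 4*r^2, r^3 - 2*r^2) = r^2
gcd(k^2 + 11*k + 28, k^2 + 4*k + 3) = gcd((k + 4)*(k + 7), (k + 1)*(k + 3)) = 1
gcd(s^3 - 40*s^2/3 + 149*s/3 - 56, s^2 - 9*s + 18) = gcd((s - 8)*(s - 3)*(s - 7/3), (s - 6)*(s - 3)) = s - 3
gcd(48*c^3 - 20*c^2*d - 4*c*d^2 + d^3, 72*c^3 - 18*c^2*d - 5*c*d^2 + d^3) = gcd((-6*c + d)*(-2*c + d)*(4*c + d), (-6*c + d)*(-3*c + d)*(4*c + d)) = 24*c^2 + 2*c*d - d^2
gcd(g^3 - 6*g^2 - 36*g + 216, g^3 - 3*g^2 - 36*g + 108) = g^2 - 36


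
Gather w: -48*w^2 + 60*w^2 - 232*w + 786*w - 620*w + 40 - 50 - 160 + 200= 12*w^2 - 66*w + 30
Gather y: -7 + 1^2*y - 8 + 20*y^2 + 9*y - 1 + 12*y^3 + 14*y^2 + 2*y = 12*y^3 + 34*y^2 + 12*y - 16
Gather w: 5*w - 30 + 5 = 5*w - 25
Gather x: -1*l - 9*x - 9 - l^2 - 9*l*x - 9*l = -l^2 - 10*l + x*(-9*l - 9) - 9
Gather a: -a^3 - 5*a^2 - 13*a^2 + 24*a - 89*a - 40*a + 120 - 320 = -a^3 - 18*a^2 - 105*a - 200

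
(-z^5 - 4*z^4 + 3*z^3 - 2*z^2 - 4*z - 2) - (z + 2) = -z^5 - 4*z^4 + 3*z^3 - 2*z^2 - 5*z - 4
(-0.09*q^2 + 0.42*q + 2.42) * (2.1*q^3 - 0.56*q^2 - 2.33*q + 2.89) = -0.189*q^5 + 0.9324*q^4 + 5.0565*q^3 - 2.5939*q^2 - 4.4248*q + 6.9938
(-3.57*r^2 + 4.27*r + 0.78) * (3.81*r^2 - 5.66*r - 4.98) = -13.6017*r^4 + 36.4749*r^3 - 3.4178*r^2 - 25.6794*r - 3.8844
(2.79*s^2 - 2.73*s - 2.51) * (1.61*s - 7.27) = 4.4919*s^3 - 24.6786*s^2 + 15.806*s + 18.2477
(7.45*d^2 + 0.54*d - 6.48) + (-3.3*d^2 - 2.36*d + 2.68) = 4.15*d^2 - 1.82*d - 3.8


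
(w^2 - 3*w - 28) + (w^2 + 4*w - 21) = 2*w^2 + w - 49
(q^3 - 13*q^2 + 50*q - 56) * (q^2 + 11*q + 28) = q^5 - 2*q^4 - 65*q^3 + 130*q^2 + 784*q - 1568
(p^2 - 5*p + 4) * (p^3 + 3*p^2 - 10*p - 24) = p^5 - 2*p^4 - 21*p^3 + 38*p^2 + 80*p - 96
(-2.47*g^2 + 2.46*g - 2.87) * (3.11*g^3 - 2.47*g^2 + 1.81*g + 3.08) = -7.6817*g^5 + 13.7515*g^4 - 19.4726*g^3 + 3.9339*g^2 + 2.3821*g - 8.8396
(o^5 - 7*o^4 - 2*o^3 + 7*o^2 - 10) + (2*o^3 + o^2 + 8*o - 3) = o^5 - 7*o^4 + 8*o^2 + 8*o - 13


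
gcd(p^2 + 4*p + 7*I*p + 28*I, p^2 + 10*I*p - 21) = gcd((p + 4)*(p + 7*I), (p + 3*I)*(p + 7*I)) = p + 7*I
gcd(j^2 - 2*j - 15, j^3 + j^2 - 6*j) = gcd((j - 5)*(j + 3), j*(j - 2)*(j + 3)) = j + 3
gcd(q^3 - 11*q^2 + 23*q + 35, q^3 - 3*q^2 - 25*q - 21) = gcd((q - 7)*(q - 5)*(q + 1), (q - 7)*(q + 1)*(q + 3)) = q^2 - 6*q - 7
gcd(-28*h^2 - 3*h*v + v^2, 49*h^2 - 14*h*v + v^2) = -7*h + v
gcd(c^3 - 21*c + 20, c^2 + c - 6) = 1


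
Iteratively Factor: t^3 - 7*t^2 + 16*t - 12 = (t - 2)*(t^2 - 5*t + 6) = (t - 3)*(t - 2)*(t - 2)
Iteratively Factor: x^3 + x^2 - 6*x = (x)*(x^2 + x - 6) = x*(x + 3)*(x - 2)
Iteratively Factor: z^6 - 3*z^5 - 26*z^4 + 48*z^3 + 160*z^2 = (z)*(z^5 - 3*z^4 - 26*z^3 + 48*z^2 + 160*z) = z*(z - 5)*(z^4 + 2*z^3 - 16*z^2 - 32*z) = z*(z - 5)*(z + 4)*(z^3 - 2*z^2 - 8*z) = z*(z - 5)*(z - 4)*(z + 4)*(z^2 + 2*z) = z*(z - 5)*(z - 4)*(z + 2)*(z + 4)*(z)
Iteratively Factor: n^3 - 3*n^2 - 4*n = (n + 1)*(n^2 - 4*n) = n*(n + 1)*(n - 4)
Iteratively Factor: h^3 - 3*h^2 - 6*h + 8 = (h - 1)*(h^2 - 2*h - 8) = (h - 1)*(h + 2)*(h - 4)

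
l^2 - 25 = (l - 5)*(l + 5)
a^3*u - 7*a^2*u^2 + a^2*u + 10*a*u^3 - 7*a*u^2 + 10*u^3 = (a - 5*u)*(a - 2*u)*(a*u + u)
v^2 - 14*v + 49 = (v - 7)^2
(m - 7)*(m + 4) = m^2 - 3*m - 28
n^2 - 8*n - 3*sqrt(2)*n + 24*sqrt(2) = (n - 8)*(n - 3*sqrt(2))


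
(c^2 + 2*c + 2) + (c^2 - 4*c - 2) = 2*c^2 - 2*c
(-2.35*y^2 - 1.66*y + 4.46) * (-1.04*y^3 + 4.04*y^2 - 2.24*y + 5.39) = 2.444*y^5 - 7.7676*y^4 - 6.0808*y^3 + 9.0703*y^2 - 18.9378*y + 24.0394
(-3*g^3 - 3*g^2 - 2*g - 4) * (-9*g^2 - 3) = 27*g^5 + 27*g^4 + 27*g^3 + 45*g^2 + 6*g + 12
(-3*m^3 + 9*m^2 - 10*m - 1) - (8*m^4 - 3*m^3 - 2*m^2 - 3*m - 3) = -8*m^4 + 11*m^2 - 7*m + 2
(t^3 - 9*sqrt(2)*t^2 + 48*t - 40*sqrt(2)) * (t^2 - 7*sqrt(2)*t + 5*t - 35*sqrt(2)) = t^5 - 16*sqrt(2)*t^4 + 5*t^4 - 80*sqrt(2)*t^3 + 174*t^3 - 376*sqrt(2)*t^2 + 870*t^2 - 1880*sqrt(2)*t + 560*t + 2800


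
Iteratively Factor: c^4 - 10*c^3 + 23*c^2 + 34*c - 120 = (c - 5)*(c^3 - 5*c^2 - 2*c + 24) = (c - 5)*(c - 3)*(c^2 - 2*c - 8) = (c - 5)*(c - 3)*(c + 2)*(c - 4)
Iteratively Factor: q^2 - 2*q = (q)*(q - 2)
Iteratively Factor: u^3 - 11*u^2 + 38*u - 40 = (u - 5)*(u^2 - 6*u + 8) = (u - 5)*(u - 2)*(u - 4)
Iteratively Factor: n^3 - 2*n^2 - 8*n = (n)*(n^2 - 2*n - 8) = n*(n - 4)*(n + 2)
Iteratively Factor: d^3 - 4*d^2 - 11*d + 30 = (d - 2)*(d^2 - 2*d - 15) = (d - 5)*(d - 2)*(d + 3)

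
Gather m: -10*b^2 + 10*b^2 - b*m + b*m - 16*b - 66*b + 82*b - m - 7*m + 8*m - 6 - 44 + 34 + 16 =0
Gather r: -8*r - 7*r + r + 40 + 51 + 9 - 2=98 - 14*r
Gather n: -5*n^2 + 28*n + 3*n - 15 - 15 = -5*n^2 + 31*n - 30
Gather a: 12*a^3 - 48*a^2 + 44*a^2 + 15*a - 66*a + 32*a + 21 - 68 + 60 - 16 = 12*a^3 - 4*a^2 - 19*a - 3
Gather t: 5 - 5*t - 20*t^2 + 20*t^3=20*t^3 - 20*t^2 - 5*t + 5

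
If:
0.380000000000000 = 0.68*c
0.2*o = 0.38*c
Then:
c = 0.56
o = 1.06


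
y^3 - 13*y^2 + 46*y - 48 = (y - 8)*(y - 3)*(y - 2)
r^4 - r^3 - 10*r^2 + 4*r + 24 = (r - 3)*(r - 2)*(r + 2)^2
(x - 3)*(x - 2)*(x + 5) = x^3 - 19*x + 30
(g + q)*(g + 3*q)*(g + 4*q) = g^3 + 8*g^2*q + 19*g*q^2 + 12*q^3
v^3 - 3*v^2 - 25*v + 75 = (v - 5)*(v - 3)*(v + 5)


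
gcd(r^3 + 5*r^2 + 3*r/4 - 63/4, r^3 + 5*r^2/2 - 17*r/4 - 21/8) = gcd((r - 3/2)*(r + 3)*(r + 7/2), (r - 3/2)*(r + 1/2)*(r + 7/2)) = r^2 + 2*r - 21/4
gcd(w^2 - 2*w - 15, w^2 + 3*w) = w + 3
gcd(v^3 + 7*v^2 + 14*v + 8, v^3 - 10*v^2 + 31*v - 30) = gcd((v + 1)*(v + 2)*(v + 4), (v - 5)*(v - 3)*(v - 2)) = 1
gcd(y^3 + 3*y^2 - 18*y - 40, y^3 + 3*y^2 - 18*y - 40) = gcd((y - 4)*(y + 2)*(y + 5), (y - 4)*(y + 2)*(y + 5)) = y^3 + 3*y^2 - 18*y - 40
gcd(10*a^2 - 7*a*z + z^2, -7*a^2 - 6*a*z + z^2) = 1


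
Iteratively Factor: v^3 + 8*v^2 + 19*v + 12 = (v + 4)*(v^2 + 4*v + 3) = (v + 3)*(v + 4)*(v + 1)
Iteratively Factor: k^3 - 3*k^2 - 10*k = (k + 2)*(k^2 - 5*k) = k*(k + 2)*(k - 5)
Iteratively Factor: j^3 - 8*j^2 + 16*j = (j - 4)*(j^2 - 4*j) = j*(j - 4)*(j - 4)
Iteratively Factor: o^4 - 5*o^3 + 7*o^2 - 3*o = (o)*(o^3 - 5*o^2 + 7*o - 3) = o*(o - 3)*(o^2 - 2*o + 1) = o*(o - 3)*(o - 1)*(o - 1)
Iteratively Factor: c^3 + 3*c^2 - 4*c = (c)*(c^2 + 3*c - 4) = c*(c - 1)*(c + 4)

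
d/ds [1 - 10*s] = -10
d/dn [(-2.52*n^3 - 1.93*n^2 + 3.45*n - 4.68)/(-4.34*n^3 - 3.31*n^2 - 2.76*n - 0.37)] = (-0.0350000000000037*n^4 + 43.8564*n^3 - 41.3901*n^2 - 29.5534*n - 14.1933)/(18.8356*n^6 + 28.7308*n^5 + 34.9129*n^4 + 21.4828*n^3 + 10.067*n^2 + 2.0424*n + 0.1369)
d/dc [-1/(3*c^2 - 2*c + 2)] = 2*(3*c - 1)/(3*c^2 - 2*c + 2)^2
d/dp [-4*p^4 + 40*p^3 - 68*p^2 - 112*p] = -16*p^3 + 120*p^2 - 136*p - 112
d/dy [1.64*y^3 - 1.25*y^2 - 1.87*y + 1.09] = 4.92*y^2 - 2.5*y - 1.87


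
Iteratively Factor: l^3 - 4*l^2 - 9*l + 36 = (l - 3)*(l^2 - l - 12) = (l - 4)*(l - 3)*(l + 3)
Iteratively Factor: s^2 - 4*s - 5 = (s + 1)*(s - 5)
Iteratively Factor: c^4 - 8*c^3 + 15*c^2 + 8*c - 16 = (c - 1)*(c^3 - 7*c^2 + 8*c + 16) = (c - 1)*(c + 1)*(c^2 - 8*c + 16) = (c - 4)*(c - 1)*(c + 1)*(c - 4)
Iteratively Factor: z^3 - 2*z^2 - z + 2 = (z - 1)*(z^2 - z - 2) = (z - 2)*(z - 1)*(z + 1)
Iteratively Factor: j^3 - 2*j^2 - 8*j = (j - 4)*(j^2 + 2*j) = j*(j - 4)*(j + 2)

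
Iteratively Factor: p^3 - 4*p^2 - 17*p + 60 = (p + 4)*(p^2 - 8*p + 15) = (p - 5)*(p + 4)*(p - 3)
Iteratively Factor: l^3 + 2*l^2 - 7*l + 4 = (l - 1)*(l^2 + 3*l - 4) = (l - 1)^2*(l + 4)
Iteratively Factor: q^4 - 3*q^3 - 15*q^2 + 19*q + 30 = (q - 5)*(q^3 + 2*q^2 - 5*q - 6) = (q - 5)*(q + 1)*(q^2 + q - 6) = (q - 5)*(q + 1)*(q + 3)*(q - 2)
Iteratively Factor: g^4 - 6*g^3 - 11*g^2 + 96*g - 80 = (g - 5)*(g^3 - g^2 - 16*g + 16) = (g - 5)*(g + 4)*(g^2 - 5*g + 4) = (g - 5)*(g - 1)*(g + 4)*(g - 4)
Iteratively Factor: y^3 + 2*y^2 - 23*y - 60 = (y + 4)*(y^2 - 2*y - 15) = (y + 3)*(y + 4)*(y - 5)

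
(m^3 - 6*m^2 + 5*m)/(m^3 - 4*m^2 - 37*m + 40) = m*(m - 5)/(m^2 - 3*m - 40)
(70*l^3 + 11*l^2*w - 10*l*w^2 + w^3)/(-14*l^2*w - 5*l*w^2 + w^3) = (-5*l + w)/w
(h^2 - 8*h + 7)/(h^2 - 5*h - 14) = (h - 1)/(h + 2)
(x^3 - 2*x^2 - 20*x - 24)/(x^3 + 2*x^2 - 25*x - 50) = (x^2 - 4*x - 12)/(x^2 - 25)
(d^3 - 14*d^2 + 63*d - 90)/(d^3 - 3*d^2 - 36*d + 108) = (d - 5)/(d + 6)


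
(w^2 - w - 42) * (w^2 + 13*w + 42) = w^4 + 12*w^3 - 13*w^2 - 588*w - 1764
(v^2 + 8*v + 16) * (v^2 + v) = v^4 + 9*v^3 + 24*v^2 + 16*v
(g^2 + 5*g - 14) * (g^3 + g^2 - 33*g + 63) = g^5 + 6*g^4 - 42*g^3 - 116*g^2 + 777*g - 882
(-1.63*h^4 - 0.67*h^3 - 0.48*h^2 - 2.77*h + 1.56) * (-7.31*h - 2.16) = 11.9153*h^5 + 8.4185*h^4 + 4.956*h^3 + 21.2855*h^2 - 5.4204*h - 3.3696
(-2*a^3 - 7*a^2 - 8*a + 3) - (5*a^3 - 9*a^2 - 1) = -7*a^3 + 2*a^2 - 8*a + 4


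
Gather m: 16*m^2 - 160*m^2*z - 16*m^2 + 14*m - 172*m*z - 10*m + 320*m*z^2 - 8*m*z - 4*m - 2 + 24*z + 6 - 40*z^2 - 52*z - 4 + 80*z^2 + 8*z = -160*m^2*z + m*(320*z^2 - 180*z) + 40*z^2 - 20*z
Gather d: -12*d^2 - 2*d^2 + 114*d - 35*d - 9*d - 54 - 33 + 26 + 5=-14*d^2 + 70*d - 56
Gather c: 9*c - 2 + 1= 9*c - 1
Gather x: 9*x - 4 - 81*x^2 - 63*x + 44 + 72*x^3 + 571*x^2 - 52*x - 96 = 72*x^3 + 490*x^2 - 106*x - 56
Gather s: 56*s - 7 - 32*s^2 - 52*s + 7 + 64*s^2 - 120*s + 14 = 32*s^2 - 116*s + 14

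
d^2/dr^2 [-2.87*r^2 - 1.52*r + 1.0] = -5.74000000000000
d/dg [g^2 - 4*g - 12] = 2*g - 4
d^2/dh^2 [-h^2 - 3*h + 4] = -2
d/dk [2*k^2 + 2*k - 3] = 4*k + 2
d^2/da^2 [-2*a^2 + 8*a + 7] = -4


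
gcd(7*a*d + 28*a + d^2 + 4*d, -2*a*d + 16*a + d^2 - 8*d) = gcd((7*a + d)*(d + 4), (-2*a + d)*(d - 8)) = 1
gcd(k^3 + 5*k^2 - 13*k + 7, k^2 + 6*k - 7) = k^2 + 6*k - 7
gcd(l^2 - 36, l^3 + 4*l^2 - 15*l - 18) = l + 6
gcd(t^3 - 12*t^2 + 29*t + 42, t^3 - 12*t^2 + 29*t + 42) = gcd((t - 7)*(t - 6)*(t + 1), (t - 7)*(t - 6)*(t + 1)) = t^3 - 12*t^2 + 29*t + 42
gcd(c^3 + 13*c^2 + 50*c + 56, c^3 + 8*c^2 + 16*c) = c + 4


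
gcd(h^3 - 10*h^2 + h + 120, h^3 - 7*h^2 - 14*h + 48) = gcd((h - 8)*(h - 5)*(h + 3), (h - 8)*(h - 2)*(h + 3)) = h^2 - 5*h - 24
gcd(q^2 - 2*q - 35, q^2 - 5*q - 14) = q - 7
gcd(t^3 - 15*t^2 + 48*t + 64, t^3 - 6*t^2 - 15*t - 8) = t^2 - 7*t - 8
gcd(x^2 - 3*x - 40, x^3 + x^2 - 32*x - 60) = x + 5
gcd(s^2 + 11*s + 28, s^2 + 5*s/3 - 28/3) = s + 4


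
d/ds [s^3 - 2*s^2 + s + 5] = 3*s^2 - 4*s + 1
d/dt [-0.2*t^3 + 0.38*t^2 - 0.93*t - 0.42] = -0.6*t^2 + 0.76*t - 0.93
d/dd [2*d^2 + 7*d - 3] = 4*d + 7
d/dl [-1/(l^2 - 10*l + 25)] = 2*(l - 5)/(l^2 - 10*l + 25)^2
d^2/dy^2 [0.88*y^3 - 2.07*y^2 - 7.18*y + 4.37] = 5.28*y - 4.14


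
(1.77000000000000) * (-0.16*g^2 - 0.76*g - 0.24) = -0.2832*g^2 - 1.3452*g - 0.4248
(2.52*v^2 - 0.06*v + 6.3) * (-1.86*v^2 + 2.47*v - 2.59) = -4.6872*v^4 + 6.336*v^3 - 18.393*v^2 + 15.7164*v - 16.317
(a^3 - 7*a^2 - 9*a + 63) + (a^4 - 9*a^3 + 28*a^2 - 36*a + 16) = a^4 - 8*a^3 + 21*a^2 - 45*a + 79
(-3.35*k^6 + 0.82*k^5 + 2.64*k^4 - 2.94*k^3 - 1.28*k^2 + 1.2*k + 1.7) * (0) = 0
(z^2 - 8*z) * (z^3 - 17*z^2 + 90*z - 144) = z^5 - 25*z^4 + 226*z^3 - 864*z^2 + 1152*z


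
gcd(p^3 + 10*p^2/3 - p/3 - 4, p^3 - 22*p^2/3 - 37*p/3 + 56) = p + 3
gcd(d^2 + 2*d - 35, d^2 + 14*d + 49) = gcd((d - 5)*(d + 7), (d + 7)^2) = d + 7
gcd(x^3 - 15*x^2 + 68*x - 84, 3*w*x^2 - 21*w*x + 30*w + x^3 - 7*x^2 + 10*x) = x - 2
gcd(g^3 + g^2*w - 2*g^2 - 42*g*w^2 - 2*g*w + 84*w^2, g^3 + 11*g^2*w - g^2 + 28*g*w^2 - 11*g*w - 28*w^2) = g + 7*w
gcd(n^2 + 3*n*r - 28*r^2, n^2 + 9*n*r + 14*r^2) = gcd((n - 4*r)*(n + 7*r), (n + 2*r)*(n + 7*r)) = n + 7*r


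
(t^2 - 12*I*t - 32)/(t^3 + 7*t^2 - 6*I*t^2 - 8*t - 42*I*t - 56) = (t - 8*I)/(t^2 + t*(7 - 2*I) - 14*I)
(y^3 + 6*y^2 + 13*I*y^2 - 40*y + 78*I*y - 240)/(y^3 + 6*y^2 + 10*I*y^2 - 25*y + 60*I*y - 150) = (y + 8*I)/(y + 5*I)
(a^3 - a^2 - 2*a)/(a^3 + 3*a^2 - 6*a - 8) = a/(a + 4)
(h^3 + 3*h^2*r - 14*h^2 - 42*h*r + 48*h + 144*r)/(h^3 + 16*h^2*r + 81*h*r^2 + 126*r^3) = (h^2 - 14*h + 48)/(h^2 + 13*h*r + 42*r^2)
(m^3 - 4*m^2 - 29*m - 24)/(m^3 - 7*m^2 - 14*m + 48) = (m + 1)/(m - 2)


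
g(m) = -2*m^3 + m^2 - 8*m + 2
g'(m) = -6*m^2 + 2*m - 8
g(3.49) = -98.76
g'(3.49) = -74.10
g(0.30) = -0.36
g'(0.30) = -7.94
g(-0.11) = 2.89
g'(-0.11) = -8.29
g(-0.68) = 8.53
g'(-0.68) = -12.13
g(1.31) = -11.26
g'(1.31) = -15.68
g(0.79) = -4.68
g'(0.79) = -10.16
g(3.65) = -111.13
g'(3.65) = -80.64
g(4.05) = -146.86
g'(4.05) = -98.32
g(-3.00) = 89.00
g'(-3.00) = -68.00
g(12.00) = -3406.00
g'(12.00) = -848.00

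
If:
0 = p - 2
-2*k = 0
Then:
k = 0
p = 2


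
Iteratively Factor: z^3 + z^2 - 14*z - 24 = (z - 4)*(z^2 + 5*z + 6) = (z - 4)*(z + 3)*(z + 2)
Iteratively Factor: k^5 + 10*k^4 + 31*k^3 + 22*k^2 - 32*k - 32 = (k + 4)*(k^4 + 6*k^3 + 7*k^2 - 6*k - 8) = (k + 1)*(k + 4)*(k^3 + 5*k^2 + 2*k - 8) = (k - 1)*(k + 1)*(k + 4)*(k^2 + 6*k + 8) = (k - 1)*(k + 1)*(k + 4)^2*(k + 2)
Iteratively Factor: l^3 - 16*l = (l + 4)*(l^2 - 4*l) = l*(l + 4)*(l - 4)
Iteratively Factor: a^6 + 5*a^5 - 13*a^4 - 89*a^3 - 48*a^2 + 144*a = (a + 4)*(a^5 + a^4 - 17*a^3 - 21*a^2 + 36*a) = (a + 3)*(a + 4)*(a^4 - 2*a^3 - 11*a^2 + 12*a) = (a - 1)*(a + 3)*(a + 4)*(a^3 - a^2 - 12*a) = (a - 1)*(a + 3)^2*(a + 4)*(a^2 - 4*a) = a*(a - 1)*(a + 3)^2*(a + 4)*(a - 4)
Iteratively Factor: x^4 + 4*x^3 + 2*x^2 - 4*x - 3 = (x + 1)*(x^3 + 3*x^2 - x - 3) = (x + 1)*(x + 3)*(x^2 - 1) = (x - 1)*(x + 1)*(x + 3)*(x + 1)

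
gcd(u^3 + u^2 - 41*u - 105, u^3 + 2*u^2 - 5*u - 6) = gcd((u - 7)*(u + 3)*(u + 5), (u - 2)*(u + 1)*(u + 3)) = u + 3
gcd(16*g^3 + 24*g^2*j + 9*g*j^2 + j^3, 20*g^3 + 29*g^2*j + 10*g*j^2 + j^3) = 4*g^2 + 5*g*j + j^2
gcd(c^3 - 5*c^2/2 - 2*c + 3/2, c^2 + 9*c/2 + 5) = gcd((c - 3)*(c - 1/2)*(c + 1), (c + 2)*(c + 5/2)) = 1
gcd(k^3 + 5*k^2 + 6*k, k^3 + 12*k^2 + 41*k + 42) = k^2 + 5*k + 6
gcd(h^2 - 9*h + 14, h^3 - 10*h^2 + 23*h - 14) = h^2 - 9*h + 14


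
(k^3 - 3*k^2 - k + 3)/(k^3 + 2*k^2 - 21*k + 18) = (k + 1)/(k + 6)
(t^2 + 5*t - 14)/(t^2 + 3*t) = (t^2 + 5*t - 14)/(t*(t + 3))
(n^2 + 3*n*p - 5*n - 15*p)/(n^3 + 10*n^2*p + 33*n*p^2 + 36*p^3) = (n - 5)/(n^2 + 7*n*p + 12*p^2)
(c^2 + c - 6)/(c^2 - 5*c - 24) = (c - 2)/(c - 8)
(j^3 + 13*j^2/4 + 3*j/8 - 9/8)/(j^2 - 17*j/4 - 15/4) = (2*j^2 + 5*j - 3)/(2*(j - 5))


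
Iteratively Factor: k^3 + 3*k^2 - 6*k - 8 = (k - 2)*(k^2 + 5*k + 4) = (k - 2)*(k + 4)*(k + 1)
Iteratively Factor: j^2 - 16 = (j + 4)*(j - 4)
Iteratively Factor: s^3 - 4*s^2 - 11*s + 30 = (s - 5)*(s^2 + s - 6) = (s - 5)*(s - 2)*(s + 3)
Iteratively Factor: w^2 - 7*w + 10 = (w - 5)*(w - 2)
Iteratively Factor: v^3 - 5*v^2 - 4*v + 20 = (v + 2)*(v^2 - 7*v + 10) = (v - 5)*(v + 2)*(v - 2)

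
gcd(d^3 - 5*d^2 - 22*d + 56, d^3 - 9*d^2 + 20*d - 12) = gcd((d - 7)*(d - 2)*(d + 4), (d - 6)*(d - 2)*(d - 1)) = d - 2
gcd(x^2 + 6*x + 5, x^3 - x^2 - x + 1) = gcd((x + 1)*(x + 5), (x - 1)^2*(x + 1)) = x + 1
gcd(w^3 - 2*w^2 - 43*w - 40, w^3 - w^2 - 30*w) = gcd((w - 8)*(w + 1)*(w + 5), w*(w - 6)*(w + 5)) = w + 5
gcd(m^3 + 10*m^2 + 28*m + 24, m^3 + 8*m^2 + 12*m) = m^2 + 8*m + 12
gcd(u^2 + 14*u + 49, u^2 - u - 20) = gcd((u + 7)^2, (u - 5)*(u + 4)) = 1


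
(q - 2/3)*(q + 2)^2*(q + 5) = q^4 + 25*q^3/3 + 18*q^2 + 4*q - 40/3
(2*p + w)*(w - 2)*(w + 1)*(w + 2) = 2*p*w^3 + 2*p*w^2 - 8*p*w - 8*p + w^4 + w^3 - 4*w^2 - 4*w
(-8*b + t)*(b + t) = -8*b^2 - 7*b*t + t^2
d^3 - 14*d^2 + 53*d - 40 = (d - 8)*(d - 5)*(d - 1)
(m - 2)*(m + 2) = m^2 - 4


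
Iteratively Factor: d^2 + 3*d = (d)*(d + 3)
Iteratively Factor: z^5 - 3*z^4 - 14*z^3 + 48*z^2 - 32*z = (z - 2)*(z^4 - z^3 - 16*z^2 + 16*z) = (z - 2)*(z - 1)*(z^3 - 16*z) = (z - 4)*(z - 2)*(z - 1)*(z^2 + 4*z) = z*(z - 4)*(z - 2)*(z - 1)*(z + 4)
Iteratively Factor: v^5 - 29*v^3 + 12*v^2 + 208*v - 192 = (v + 4)*(v^4 - 4*v^3 - 13*v^2 + 64*v - 48) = (v - 1)*(v + 4)*(v^3 - 3*v^2 - 16*v + 48) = (v - 1)*(v + 4)^2*(v^2 - 7*v + 12) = (v - 4)*(v - 1)*(v + 4)^2*(v - 3)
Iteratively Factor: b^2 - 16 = (b - 4)*(b + 4)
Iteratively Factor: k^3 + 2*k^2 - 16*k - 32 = (k + 2)*(k^2 - 16) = (k - 4)*(k + 2)*(k + 4)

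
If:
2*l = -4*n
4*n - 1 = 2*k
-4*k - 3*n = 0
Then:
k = -3/22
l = -4/11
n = 2/11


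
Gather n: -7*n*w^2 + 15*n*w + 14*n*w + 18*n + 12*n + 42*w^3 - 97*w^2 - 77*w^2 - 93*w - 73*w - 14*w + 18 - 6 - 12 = n*(-7*w^2 + 29*w + 30) + 42*w^3 - 174*w^2 - 180*w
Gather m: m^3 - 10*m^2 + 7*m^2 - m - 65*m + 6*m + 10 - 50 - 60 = m^3 - 3*m^2 - 60*m - 100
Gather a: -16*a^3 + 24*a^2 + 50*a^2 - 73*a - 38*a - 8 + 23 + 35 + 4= -16*a^3 + 74*a^2 - 111*a + 54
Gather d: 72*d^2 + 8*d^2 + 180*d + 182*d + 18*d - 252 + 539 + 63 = 80*d^2 + 380*d + 350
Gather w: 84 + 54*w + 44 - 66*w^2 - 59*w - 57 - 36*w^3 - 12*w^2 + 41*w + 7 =-36*w^3 - 78*w^2 + 36*w + 78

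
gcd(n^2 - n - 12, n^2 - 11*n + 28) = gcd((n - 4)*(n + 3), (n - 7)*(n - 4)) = n - 4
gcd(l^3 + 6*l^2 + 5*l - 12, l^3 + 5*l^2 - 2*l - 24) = l^2 + 7*l + 12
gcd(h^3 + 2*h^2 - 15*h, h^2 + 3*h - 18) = h - 3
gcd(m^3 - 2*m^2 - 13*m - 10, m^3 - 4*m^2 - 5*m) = m^2 - 4*m - 5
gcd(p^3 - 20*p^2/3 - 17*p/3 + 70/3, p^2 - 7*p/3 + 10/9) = p - 5/3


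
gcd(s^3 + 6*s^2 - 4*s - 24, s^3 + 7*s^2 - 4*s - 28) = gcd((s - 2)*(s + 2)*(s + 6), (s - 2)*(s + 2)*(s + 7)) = s^2 - 4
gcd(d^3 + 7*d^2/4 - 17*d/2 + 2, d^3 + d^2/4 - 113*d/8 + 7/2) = d^2 + 15*d/4 - 1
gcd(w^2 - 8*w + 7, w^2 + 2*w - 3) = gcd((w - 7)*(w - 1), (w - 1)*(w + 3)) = w - 1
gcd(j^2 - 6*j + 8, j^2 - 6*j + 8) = j^2 - 6*j + 8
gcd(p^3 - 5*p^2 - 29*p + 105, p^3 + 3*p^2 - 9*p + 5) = p + 5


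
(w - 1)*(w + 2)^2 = w^3 + 3*w^2 - 4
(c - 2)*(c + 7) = c^2 + 5*c - 14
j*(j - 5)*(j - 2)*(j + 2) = j^4 - 5*j^3 - 4*j^2 + 20*j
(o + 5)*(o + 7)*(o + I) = o^3 + 12*o^2 + I*o^2 + 35*o + 12*I*o + 35*I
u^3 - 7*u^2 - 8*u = u*(u - 8)*(u + 1)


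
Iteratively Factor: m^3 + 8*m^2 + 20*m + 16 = (m + 2)*(m^2 + 6*m + 8) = (m + 2)^2*(m + 4)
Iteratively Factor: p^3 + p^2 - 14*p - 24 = (p - 4)*(p^2 + 5*p + 6) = (p - 4)*(p + 2)*(p + 3)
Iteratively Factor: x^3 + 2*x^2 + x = (x + 1)*(x^2 + x) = (x + 1)^2*(x)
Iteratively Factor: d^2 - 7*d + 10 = (d - 5)*(d - 2)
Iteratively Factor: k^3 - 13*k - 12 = (k + 1)*(k^2 - k - 12) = (k - 4)*(k + 1)*(k + 3)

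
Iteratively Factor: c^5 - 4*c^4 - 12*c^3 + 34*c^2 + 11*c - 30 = (c - 2)*(c^4 - 2*c^3 - 16*c^2 + 2*c + 15) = (c - 5)*(c - 2)*(c^3 + 3*c^2 - c - 3) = (c - 5)*(c - 2)*(c + 3)*(c^2 - 1) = (c - 5)*(c - 2)*(c + 1)*(c + 3)*(c - 1)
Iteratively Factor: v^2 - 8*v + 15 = (v - 3)*(v - 5)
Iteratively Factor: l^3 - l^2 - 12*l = (l - 4)*(l^2 + 3*l) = (l - 4)*(l + 3)*(l)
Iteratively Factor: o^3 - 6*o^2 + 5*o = (o - 1)*(o^2 - 5*o) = (o - 5)*(o - 1)*(o)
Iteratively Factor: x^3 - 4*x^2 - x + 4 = (x + 1)*(x^2 - 5*x + 4) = (x - 1)*(x + 1)*(x - 4)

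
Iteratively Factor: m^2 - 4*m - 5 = (m + 1)*(m - 5)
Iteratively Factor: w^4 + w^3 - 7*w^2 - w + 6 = (w - 1)*(w^3 + 2*w^2 - 5*w - 6) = (w - 2)*(w - 1)*(w^2 + 4*w + 3) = (w - 2)*(w - 1)*(w + 1)*(w + 3)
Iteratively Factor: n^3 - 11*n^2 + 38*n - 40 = (n - 2)*(n^2 - 9*n + 20) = (n - 4)*(n - 2)*(n - 5)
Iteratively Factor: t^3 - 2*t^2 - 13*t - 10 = (t - 5)*(t^2 + 3*t + 2) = (t - 5)*(t + 2)*(t + 1)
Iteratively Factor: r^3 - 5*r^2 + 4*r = (r - 4)*(r^2 - r) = r*(r - 4)*(r - 1)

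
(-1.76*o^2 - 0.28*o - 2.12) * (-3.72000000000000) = 6.5472*o^2 + 1.0416*o + 7.8864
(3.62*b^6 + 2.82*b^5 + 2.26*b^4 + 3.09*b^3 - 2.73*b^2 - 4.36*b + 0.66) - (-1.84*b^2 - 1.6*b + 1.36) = 3.62*b^6 + 2.82*b^5 + 2.26*b^4 + 3.09*b^3 - 0.89*b^2 - 2.76*b - 0.7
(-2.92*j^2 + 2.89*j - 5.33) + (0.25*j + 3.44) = -2.92*j^2 + 3.14*j - 1.89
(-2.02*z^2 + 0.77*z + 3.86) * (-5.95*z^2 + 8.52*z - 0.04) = 12.019*z^4 - 21.7919*z^3 - 16.3258*z^2 + 32.8564*z - 0.1544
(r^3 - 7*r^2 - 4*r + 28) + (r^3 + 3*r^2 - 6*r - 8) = 2*r^3 - 4*r^2 - 10*r + 20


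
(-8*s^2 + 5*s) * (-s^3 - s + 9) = 8*s^5 - 5*s^4 + 8*s^3 - 77*s^2 + 45*s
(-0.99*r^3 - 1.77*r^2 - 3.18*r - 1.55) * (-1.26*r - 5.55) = 1.2474*r^4 + 7.7247*r^3 + 13.8303*r^2 + 19.602*r + 8.6025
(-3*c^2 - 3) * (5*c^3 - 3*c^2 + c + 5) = -15*c^5 + 9*c^4 - 18*c^3 - 6*c^2 - 3*c - 15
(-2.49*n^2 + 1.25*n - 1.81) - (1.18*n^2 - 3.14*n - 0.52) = -3.67*n^2 + 4.39*n - 1.29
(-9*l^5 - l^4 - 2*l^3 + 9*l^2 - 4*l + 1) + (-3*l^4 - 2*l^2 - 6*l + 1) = -9*l^5 - 4*l^4 - 2*l^3 + 7*l^2 - 10*l + 2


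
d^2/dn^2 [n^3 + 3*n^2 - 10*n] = 6*n + 6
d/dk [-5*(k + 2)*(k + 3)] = -10*k - 25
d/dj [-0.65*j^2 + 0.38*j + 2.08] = 0.38 - 1.3*j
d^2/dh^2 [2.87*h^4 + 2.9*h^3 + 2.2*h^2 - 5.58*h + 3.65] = 34.44*h^2 + 17.4*h + 4.4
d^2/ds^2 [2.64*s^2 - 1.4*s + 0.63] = 5.28000000000000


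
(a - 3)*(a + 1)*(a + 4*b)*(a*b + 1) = a^4*b + 4*a^3*b^2 - 2*a^3*b + a^3 - 8*a^2*b^2 + a^2*b - 2*a^2 - 12*a*b^2 - 8*a*b - 3*a - 12*b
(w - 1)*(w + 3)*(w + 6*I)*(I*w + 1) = I*w^4 - 5*w^3 + 2*I*w^3 - 10*w^2 + 3*I*w^2 + 15*w + 12*I*w - 18*I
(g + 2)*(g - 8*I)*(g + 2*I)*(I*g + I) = I*g^4 + 6*g^3 + 3*I*g^3 + 18*g^2 + 18*I*g^2 + 12*g + 48*I*g + 32*I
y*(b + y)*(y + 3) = b*y^2 + 3*b*y + y^3 + 3*y^2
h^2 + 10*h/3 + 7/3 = (h + 1)*(h + 7/3)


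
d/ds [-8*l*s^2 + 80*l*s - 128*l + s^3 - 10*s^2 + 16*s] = -16*l*s + 80*l + 3*s^2 - 20*s + 16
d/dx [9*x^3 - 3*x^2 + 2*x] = 27*x^2 - 6*x + 2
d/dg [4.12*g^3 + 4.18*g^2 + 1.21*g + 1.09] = 12.36*g^2 + 8.36*g + 1.21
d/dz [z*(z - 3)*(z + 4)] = 3*z^2 + 2*z - 12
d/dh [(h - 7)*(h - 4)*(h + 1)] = 3*h^2 - 20*h + 17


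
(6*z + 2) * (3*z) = 18*z^2 + 6*z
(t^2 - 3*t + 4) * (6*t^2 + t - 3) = 6*t^4 - 17*t^3 + 18*t^2 + 13*t - 12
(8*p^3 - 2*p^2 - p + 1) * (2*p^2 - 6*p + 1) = 16*p^5 - 52*p^4 + 18*p^3 + 6*p^2 - 7*p + 1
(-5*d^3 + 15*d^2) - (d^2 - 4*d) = -5*d^3 + 14*d^2 + 4*d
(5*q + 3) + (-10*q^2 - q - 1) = -10*q^2 + 4*q + 2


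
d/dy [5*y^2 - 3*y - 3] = 10*y - 3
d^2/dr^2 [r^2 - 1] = 2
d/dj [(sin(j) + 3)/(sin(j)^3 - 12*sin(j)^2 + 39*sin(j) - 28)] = (-2*sin(j)^3 + 3*sin(j)^2 + 72*sin(j) - 145)*cos(j)/(sin(j)^3 - 12*sin(j)^2 + 39*sin(j) - 28)^2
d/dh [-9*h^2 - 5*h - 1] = -18*h - 5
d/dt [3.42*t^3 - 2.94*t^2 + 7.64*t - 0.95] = 10.26*t^2 - 5.88*t + 7.64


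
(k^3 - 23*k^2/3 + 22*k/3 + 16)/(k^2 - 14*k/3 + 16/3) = (k^2 - 5*k - 6)/(k - 2)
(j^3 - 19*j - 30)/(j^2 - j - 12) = (j^2 - 3*j - 10)/(j - 4)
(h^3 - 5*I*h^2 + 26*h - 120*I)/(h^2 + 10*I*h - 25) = (h^2 - 10*I*h - 24)/(h + 5*I)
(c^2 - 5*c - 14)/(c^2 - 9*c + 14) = (c + 2)/(c - 2)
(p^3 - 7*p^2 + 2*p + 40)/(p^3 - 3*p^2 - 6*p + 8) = (p - 5)/(p - 1)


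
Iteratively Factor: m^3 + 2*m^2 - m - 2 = (m + 1)*(m^2 + m - 2) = (m - 1)*(m + 1)*(m + 2)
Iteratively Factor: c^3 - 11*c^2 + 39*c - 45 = (c - 5)*(c^2 - 6*c + 9) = (c - 5)*(c - 3)*(c - 3)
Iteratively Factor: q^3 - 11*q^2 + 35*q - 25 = (q - 1)*(q^2 - 10*q + 25) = (q - 5)*(q - 1)*(q - 5)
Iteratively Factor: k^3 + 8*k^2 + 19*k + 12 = (k + 3)*(k^2 + 5*k + 4) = (k + 3)*(k + 4)*(k + 1)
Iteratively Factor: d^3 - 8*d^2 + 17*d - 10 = (d - 2)*(d^2 - 6*d + 5) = (d - 5)*(d - 2)*(d - 1)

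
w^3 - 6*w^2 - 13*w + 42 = (w - 7)*(w - 2)*(w + 3)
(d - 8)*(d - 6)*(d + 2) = d^3 - 12*d^2 + 20*d + 96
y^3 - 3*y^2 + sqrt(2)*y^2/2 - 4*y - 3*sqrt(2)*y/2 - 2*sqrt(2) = (y - 4)*(y + 1)*(y + sqrt(2)/2)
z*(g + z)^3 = g^3*z + 3*g^2*z^2 + 3*g*z^3 + z^4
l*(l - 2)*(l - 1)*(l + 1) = l^4 - 2*l^3 - l^2 + 2*l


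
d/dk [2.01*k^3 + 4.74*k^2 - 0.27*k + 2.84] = 6.03*k^2 + 9.48*k - 0.27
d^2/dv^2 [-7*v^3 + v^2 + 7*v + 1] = 2 - 42*v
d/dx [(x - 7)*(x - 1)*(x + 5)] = 3*x^2 - 6*x - 33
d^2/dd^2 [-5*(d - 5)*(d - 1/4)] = -10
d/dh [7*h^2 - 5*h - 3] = 14*h - 5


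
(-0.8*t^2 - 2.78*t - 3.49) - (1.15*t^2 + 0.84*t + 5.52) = -1.95*t^2 - 3.62*t - 9.01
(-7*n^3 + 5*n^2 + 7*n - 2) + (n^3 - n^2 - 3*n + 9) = -6*n^3 + 4*n^2 + 4*n + 7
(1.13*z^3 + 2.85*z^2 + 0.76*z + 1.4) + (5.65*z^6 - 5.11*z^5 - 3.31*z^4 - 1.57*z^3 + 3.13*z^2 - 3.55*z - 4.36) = 5.65*z^6 - 5.11*z^5 - 3.31*z^4 - 0.44*z^3 + 5.98*z^2 - 2.79*z - 2.96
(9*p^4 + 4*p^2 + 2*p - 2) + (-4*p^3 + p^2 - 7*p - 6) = 9*p^4 - 4*p^3 + 5*p^2 - 5*p - 8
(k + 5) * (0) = 0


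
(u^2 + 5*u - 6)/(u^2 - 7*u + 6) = (u + 6)/(u - 6)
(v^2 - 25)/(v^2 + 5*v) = (v - 5)/v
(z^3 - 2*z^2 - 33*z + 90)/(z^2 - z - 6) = (z^2 + z - 30)/(z + 2)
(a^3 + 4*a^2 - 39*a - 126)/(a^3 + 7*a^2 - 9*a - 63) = (a - 6)/(a - 3)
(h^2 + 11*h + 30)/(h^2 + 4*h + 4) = (h^2 + 11*h + 30)/(h^2 + 4*h + 4)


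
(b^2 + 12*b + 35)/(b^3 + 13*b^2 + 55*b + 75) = (b + 7)/(b^2 + 8*b + 15)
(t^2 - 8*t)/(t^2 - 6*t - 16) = t/(t + 2)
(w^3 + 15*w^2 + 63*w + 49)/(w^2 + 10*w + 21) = (w^2 + 8*w + 7)/(w + 3)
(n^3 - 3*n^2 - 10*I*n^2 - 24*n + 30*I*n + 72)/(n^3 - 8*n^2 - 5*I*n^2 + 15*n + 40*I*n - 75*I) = (n^2 - 10*I*n - 24)/(n^2 - 5*n*(1 + I) + 25*I)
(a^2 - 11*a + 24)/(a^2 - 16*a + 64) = (a - 3)/(a - 8)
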